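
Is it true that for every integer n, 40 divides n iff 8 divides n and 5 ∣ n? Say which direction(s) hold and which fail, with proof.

The biconditional holds.

[⇒] If 40 ∣ n, write n = 40q. Since 40 = 5·8, n = 8·(5q), so 8 ∣ n; and since 40 = 8·5, n = 5·(8q), so 5 ∣ n.

[⇐] Suppose 8 ∣ n and 5 ∣ n. Any common multiple of 8 and 5 is a multiple of their lcm; here gcd(8, 5) = 1, so lcm(8, 5) = 8·5 = 40, so 40 ∣ n.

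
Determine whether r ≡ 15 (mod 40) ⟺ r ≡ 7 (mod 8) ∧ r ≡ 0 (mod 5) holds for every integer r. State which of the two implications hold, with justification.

Equivalent; both directions hold.

[⇒] Suppose r ≡ 15 (mod 40); write r = 40j + 15. Since 8 ∣ 40, reducing mod 8 gives r ≡ 15 ≡ 7 (mod 8); since 5 ∣ 40, reducing mod 5 gives r ≡ 15 ≡ 0 (mod 5).

[⇐] Conversely, if r ≡ 7 (mod 8) and r ≡ 0 (mod 5), then by the Chinese remainder theorem r ≡ 15 (mod 40). This is exactly r ≡ 15 (mod 40).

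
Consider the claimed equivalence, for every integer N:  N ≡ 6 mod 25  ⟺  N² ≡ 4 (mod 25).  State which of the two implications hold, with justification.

(⇒) fails and (⇐) fails.

[⇒] This fails: take N = 6. Then 6 ≡ 6 (mod 25), but 6² = 36 ≡ 11 (mod 25), not 4.

[⇐] This fails: take N = 2. Then 2² = 4 ≡ 4 (mod 25), yet 2 ≡ 2 (mod 25), not 6.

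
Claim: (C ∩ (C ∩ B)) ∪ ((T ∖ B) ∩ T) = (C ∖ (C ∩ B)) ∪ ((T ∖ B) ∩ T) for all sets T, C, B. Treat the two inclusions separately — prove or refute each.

Both inclusions fail.

(⊆) This inclusion fails. Take T = ∅, C = {1}, B = {1}; then 1 ∈ (C ∩ (C ∩ B)) ∪ ((T ∖ B) ∩ T) but 1 ∉ (C ∖ (C ∩ B)) ∪ ((T ∖ B) ∩ T).

(⊇) This inclusion fails. Take T = ∅, C = {1}, B = ∅; then 1 ∈ (C ∖ (C ∩ B)) ∪ ((T ∖ B) ∩ T) but 1 ∉ (C ∩ (C ∩ B)) ∪ ((T ∖ B) ∩ T).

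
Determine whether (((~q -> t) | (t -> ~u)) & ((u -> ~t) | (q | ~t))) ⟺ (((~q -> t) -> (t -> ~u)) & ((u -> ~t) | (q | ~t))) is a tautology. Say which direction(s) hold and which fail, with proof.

[⇒] This fails. Under u = T, q = T, t = T, the left side is true but the right side is false.

[⇐] Assume the antecedent. If u is true, the antecedent forces (u = T, q = F, t = F) or (u = T, q = T, t = F), and the consequent holds there. If u is false, the consequent reduces to true regardless of the other variables. Either way the consequent holds.

Only the reverse direction holds.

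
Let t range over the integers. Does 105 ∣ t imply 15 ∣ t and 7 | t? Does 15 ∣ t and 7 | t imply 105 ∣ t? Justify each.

Both directions hold.

(→) If 105 ∣ t, write t = 105q. Since 105 = 7·15, t = 15·(7q), so 15 ∣ t; and since 105 = 15·7, t = 7·(15q), so 7 ∣ t.

(←) Suppose 15 ∣ t and 7 ∣ t. Any common multiple of 15 and 7 is a multiple of their lcm; here gcd(15, 7) = 1, so lcm(15, 7) = 15·7 = 105, so 105 ∣ t.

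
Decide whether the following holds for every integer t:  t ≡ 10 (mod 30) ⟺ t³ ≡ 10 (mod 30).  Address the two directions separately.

[⇒] Suppose t ≡ 10 (mod 30). Write t = 30j + 10. Then (30j + 10)³ = 27000j³ + 27000j² + 9000j + 1000 = 30(900j³ + 900j² + 300j + 33) + 10, so t³ ≡ 10 (mod 30).

[⇐] Conversely, suppose t³ ≡ 10 (mod 30). The only residue r in {0, …, 29} with r³ ≡ 10 (mod 30) is r = 10, so t ≡ 10 (mod 30).

Both implications hold.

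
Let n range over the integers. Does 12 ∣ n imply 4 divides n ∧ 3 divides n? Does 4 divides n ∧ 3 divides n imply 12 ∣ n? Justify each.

Both directions hold; the statement is true.

(⇒) If 12 ∣ n, write n = 12q. Since 12 = 3·4, n = 4·(3q), so 4 ∣ n; and since 12 = 4·3, n = 3·(4q), so 3 ∣ n.

(⇐) Suppose 4 ∣ n and 3 ∣ n. Any common multiple of 4 and 3 is a multiple of their lcm; here gcd(4, 3) = 1, so lcm(4, 3) = 4·3 = 12, so 12 ∣ n.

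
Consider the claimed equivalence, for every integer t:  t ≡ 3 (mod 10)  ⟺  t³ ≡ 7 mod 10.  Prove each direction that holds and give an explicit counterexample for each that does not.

Both directions hold; the statement is true.

[⇐] For the converse, argue contrapositively. If t ≢ 3 (mod 10), then t is congruent to one of 0, 1, 2, 4, 5, 6, 7, 8, 9 modulo 10, and these give t³ ≡ 0, 1, 8, 4, 5, 6, 3, 2, 9 respectively — never 7.

[⇒] Suppose t ≡ 3 (mod 10). Write t = 10j + 3. Then (10j + 3)³ = 1000j³ + 900j² + 270j + 27 = 10(100j³ + 90j² + 27j + 2) + 7, so t³ ≡ 7 (mod 10).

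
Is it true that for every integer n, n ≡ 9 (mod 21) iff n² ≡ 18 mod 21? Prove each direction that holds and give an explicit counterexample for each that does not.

Only the forward direction holds.

(→) Suppose n ≡ 9 (mod 21). Write n = 21j + 9. Then (21j + 9)² = 441j² + 378j + 81 = 21(21j² + 18j + 3) + 18, so n² ≡ 18 (mod 21).

(←) This fails: take n = 12. Then 12² = 144 ≡ 18 (mod 21), yet 12 ≡ 12 (mod 21), not 9.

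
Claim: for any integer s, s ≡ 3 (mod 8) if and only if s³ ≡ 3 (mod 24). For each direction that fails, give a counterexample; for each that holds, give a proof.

Only the reverse direction holds.

(⟹) This fails: take s = 11. Then 11 ≡ 3 (mod 8), but 11³ = 1331 ≡ 11 (mod 24), not 3.

(⟸) Conversely, the residues r modulo 24 with r³ ≡ 3 (mod 24) are exactly {3}, and each is ≡ 3 (mod 8).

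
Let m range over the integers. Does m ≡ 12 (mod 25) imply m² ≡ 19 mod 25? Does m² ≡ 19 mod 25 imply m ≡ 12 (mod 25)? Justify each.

Only the forward direction holds.

Forward direction. Suppose m ≡ 12 (mod 25). Write m = 25j + 12. Then (25j + 12)² = 625j² + 600j + 144 = 25(25j² + 24j + 5) + 19, so m² ≡ 19 (mod 25).

Converse. This fails: take m = 13. Then 13² = 169 ≡ 19 (mod 25), yet 13 ≡ 13 (mod 25), not 12.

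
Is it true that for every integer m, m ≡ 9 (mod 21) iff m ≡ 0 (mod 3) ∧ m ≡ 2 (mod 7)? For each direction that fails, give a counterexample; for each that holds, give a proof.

[⇒] Suppose m ≡ 9 (mod 21); write m = 21j + 9. Since 3 ∣ 21, reducing mod 3 gives m ≡ 9 ≡ 0 (mod 3); since 7 ∣ 21, reducing mod 7 gives m ≡ 9 ≡ 2 (mod 7).

[⇐] Conversely, if m ≡ 0 (mod 3) and m ≡ 2 (mod 7), then by the Chinese remainder theorem m ≡ 9 (mod 21). This is exactly m ≡ 9 (mod 21).

Both implications hold.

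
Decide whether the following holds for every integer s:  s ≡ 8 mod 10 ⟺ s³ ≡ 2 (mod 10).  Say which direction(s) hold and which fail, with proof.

Both implications hold.

(←) For the converse, argue contrapositively. If s ≢ 8 (mod 10), then s is congruent to one of 0, 1, 2, 3, 4, 5, 6, 7, 9 modulo 10, and these give s³ ≡ 0, 1, 8, 7, 4, 5, 6, 3, 9 respectively — never 2.

(→) Suppose s ≡ 8 mod 10. Write s = 10j + 8. Then (10j + 8)³ = 1000j³ + 2400j² + 1920j + 512 = 10(100j³ + 240j² + 192j + 51) + 2, so s³ ≡ 2 (mod 10).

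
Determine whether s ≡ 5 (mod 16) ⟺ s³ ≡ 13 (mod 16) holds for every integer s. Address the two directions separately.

Forward direction. Suppose s ≡ 5 (mod 16). Write s = 16j + 5. Then (16j + 5)³ = 4096j³ + 3840j² + 1200j + 125 = 16(256j³ + 240j² + 75j + 7) + 13, so s³ ≡ 13 (mod 16).

Converse. Suppose s³ ≡ 13 (mod 16). The only residue r in {0, …, 15} with r³ ≡ 13 (mod 16) is r = 5, so s ≡ 5 (mod 16).

Both directions hold.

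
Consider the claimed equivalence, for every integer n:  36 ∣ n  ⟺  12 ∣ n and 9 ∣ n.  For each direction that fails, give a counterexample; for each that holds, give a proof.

[⇒] If 36 ∣ n, write n = 36q. Since 36 = 3·12, n = 12·(3q), so 12 ∣ n; and since 36 = 4·9, n = 9·(4q), so 9 ∣ n.

[⇐] Suppose 12 ∣ n and 9 ∣ n. Any common multiple of 12 and 9 is a multiple of their lcm; here lcm(12, 9) = 12·9/gcd(12, 9) = 108/3 = 36, so 36 ∣ n.

Equivalent; both directions hold.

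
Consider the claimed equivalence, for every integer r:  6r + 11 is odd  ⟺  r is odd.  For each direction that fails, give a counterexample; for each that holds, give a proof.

Forward direction. This fails: take r = 6. Then 6r + 11 = 47, which is odd, yet r = 6 is even, not odd.

Converse. Suppose r is odd. Since 6 is even, 6r is even for every r, so 6r + 11 has the same parity as 11, which is odd. Hence 6r + 11 is odd.

Only the converse holds.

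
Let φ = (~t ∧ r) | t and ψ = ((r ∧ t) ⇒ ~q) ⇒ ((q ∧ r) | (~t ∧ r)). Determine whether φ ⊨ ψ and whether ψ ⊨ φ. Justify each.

Forward direction. This fails. Under q = F, t = T, r = F, the left side is true but the right side is false.

Converse. Assume the antecedent. If q is true, the antecedent forces (q = T, t = F, r = T) or (q = T, t = T, r = T), and (~t ∧ r) | t holds there. If q is false, the antecedent forces (q = F, t = F, r = T), and (~t ∧ r) | t holds there. Either way (~t ∧ r) | t holds.

(⇒) fails; (⇐) holds.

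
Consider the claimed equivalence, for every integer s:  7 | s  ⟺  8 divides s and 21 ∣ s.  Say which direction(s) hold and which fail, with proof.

(⟸) Suppose 8 ∣ s and 21 ∣ s. Any common multiple of 8 and 21 is a multiple of their lcm; here gcd(8, 21) = 1, so lcm(8, 21) = 8·21 = 168, so 168 ∣ s. Since 7 ∣ 168, it follows that 7 ∣ s.

(⟹) This fails: take s = 7. Certainly 7 ∣ 7, but 8 ∤ 7.

Only the converse holds.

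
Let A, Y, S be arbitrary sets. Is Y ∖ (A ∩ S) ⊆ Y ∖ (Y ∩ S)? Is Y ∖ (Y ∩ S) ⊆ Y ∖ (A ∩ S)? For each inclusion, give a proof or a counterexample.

Only the reverse inclusion holds.

(⊇) Let x ∈ Y ∖ (Y ∩ S). Then either x ∈ Y and x ∉ A, S; or x ∈ A ∩ Y and x ∉ S. In each case x ∈ Y ∖ (A ∩ S), so Y ∖ (Y ∩ S) ⊆ Y ∖ (A ∩ S).

(⊆) This inclusion fails. Take A = ∅, Y = {1}, S = {1}; then 1 ∈ Y ∖ (A ∩ S) but 1 ∉ Y ∖ (Y ∩ S).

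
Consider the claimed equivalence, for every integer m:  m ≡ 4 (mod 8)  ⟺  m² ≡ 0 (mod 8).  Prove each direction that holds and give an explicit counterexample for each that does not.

[⇒] Suppose m ≡ 4 (mod 8). Write m = 8j + 4. Then (8j + 4)² = 64j² + 64j + 16 = 8(8j² + 8j + 2) + 0, so m² ≡ 0 (mod 8).

[⇐] This fails: take m = 0. Then 0² = 0 ≡ 0 (mod 8), yet 0 ≡ 0 (mod 8), not 4.

Not equivalent: only (⇒) holds.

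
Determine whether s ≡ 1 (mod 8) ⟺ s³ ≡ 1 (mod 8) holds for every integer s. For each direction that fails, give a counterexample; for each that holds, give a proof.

(⟹) Suppose s ≡ 1 (mod 8). Write s = 8j + 1. Then (8j + 1)³ = 512j³ + 192j² + 24j + 1 = 8(64j³ + 24j² + 3j) + 1, so s³ ≡ 1 (mod 8).

(⟸) For the converse, argue contrapositively. If s ≢ 1 (mod 8), then s is congruent to one of 0, 2, 3, 4, 5, 6, 7 modulo 8, and these give s³ ≡ 0, 0, 3, 0, 5, 0, 7 respectively — never 1.

Both directions hold; the statement is true.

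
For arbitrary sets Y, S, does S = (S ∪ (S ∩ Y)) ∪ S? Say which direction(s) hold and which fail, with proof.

Reverse inclusion. Let x ∈ (S ∪ (S ∩ Y)) ∪ S. Then either x ∈ S and x ∉ Y; or x ∈ Y ∩ S. In each case x ∈ S, so (S ∪ (S ∩ Y)) ∪ S ⊆ S.

Forward inclusion. Let x ∈ S. Then either x ∈ S and x ∉ Y; or x ∈ Y ∩ S. In each case x ∈ (S ∪ (S ∩ Y)) ∪ S, so S ⊆ (S ∪ (S ∩ Y)) ∪ S.

The two sets are equal.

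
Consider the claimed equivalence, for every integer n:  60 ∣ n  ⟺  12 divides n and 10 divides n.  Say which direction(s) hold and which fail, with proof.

Both implications hold.

(⟹) If 60 ∣ n, write n = 60q. Since 60 = 5·12, n = 12·(5q), so 12 ∣ n; and since 60 = 6·10, n = 10·(6q), so 10 ∣ n.

(⟸) Suppose 12 ∣ n and 10 ∣ n. Any common multiple of 12 and 10 is a multiple of their lcm; here lcm(12, 10) = 12·10/gcd(12, 10) = 120/2 = 60, so 60 ∣ n.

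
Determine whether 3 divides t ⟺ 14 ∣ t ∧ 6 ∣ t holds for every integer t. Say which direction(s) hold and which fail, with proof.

(⇒) This fails: take t = 3. Certainly 3 ∣ 3, but 14 ∤ 3.

(⇐) Suppose 14 ∣ t and 6 ∣ t. Any common multiple of 14 and 6 is a multiple of their lcm; here lcm(14, 6) = 14·6/gcd(14, 6) = 84/2 = 42, so 42 ∣ t. Since 3 ∣ 42, it follows that 3 ∣ t.

(⇒) fails; (⇐) holds.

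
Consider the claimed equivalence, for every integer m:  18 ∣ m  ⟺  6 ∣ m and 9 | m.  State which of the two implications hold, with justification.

Equivalent; both directions hold.

Forward direction. If 18 ∣ m, write m = 18q. Since 18 = 3·6, m = 6·(3q), so 6 ∣ m; and since 18 = 2·9, m = 9·(2q), so 9 ∣ m.

Converse. Suppose 6 ∣ m and 9 ∣ m. Any common multiple of 6 and 9 is a multiple of their lcm; here lcm(6, 9) = 6·9/gcd(6, 9) = 54/3 = 18, so 18 ∣ m.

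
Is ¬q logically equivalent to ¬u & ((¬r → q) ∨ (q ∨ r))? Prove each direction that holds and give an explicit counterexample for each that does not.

Neither implication holds.

(⇒) This fails. Under u = F, q = F, r = F, the left side is true but the right side is false.

(⇐) This fails. Under u = F, q = T, r = F, the left side is false but the right side is true.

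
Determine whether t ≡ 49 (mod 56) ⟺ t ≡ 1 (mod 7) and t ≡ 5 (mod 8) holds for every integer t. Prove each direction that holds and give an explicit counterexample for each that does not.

(⇒) fails and (⇐) fails.

Forward direction. This fails: t = 49 gives 49 ≡ 49 (mod 56) but 49 ≡ 0 (mod 7), so the conjunction on the right does not hold.

Converse. This fails: t = 29 satisfies both congruences on the right (29 ≡ 1 mod 7 and 29 ≡ 5 mod 8) yet 29 ≡ 29 (mod 56), not 49.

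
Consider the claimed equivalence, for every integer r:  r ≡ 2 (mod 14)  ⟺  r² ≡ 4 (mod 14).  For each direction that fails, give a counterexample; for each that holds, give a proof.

Only the forward implication holds.

[⇒] Suppose r ≡ 2 (mod 14). Write r = 14j + 2. Then (14j + 2)² = 196j² + 56j + 4 = 14(14j² + 4j) + 4, so r² ≡ 4 (mod 14).

[⇐] This fails: take r = 12. Then 12² = 144 ≡ 4 (mod 14), yet 12 ≡ 12 (mod 14), not 2.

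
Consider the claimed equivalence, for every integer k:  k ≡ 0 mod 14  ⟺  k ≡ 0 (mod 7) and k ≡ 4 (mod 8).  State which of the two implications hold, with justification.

Forward direction. This fails: k = 0 gives 0 ≡ 0 (mod 14) but 0 ≡ 0 (mod 8), so the conjunction on the right does not hold.

Converse. If k ≡ 0 (mod 7) and k ≡ 4 (mod 8), then by the Chinese remainder theorem k ≡ 28 (mod 56). Since 28 ≡ 0 (mod 14) and 14 ∣ 56, we get k ≡ 0 (mod 14).

(⇒) fails; (⇐) holds.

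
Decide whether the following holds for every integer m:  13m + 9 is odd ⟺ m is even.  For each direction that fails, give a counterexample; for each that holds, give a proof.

Both directions hold.

(⇐) Suppose m is even; write m = 2j. Then 13m + 9 = 13·(2j) + 9 = 2·13j + 9, which is odd.

(⇒) Suppose 13m + 9 is odd. Since 13 is odd, 13m and m have the same parity, so 13m + 9 ≡ m + 9 (mod 2). As 9 is odd, 13m + 9 is odd exactly when m is even. Thus m is even.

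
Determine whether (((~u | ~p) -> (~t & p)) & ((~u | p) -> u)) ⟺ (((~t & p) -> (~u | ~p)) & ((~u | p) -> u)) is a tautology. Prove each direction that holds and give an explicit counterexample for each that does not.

Forward direction. This fails. Under t = F, u = T, p = T, the left side is true but the right side is false.

Converse. This fails. Under t = F, u = T, p = F, the left side is false but the right side is true.

(⇒) fails and (⇐) fails.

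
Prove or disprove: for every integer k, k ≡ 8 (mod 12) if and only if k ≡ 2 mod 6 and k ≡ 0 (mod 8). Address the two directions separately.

Only the converse holds.

Forward direction. This fails: k = 20 gives 20 ≡ 8 (mod 12) but 20 ≡ 4 (mod 8), so the conjunction on the right does not hold.

Converse. If k ≡ 2 (mod 6) and k ≡ 0 (mod 8), then by the Chinese remainder theorem k ≡ 8 (mod 24). Since 8 ≡ 8 (mod 12) and 12 ∣ 24, we get k ≡ 8 (mod 12).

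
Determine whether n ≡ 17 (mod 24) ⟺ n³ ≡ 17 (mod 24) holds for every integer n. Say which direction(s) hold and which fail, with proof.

Converse. Suppose n³ ≡ 17 (mod 24). The only residue r in {0, …, 23} with r³ ≡ 17 (mod 24) is r = 17, so n ≡ 17 (mod 24).

Forward direction. Suppose n ≡ 17 (mod 24). Write n = 24j + 17. Then (24j + 17)³ = 13824j³ + 29376j² + 20808j + 4913 = 24(576j³ + 1224j² + 867j + 204) + 17, so n³ ≡ 17 (mod 24).

Both implications hold.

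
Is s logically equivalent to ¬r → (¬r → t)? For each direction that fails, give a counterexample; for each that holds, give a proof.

Forward direction. This fails. Under r = F, t = F, s = T, the left side is true but the right side is false.

Converse. This fails. Under r = T, t = F, s = F, the left side is false but the right side is true.

Both directions fail.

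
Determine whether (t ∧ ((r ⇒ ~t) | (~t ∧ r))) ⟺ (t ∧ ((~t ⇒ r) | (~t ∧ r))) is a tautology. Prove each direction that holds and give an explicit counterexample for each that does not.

(⟹) Assume the antecedent. If t is true, t ∧ ((~t ⇒ r) | (~t ∧ r)) reduces to true regardless of the other variables. If t is false, the antecedent cannot hold. Either way t ∧ ((~t ⇒ r) | (~t ∧ r)) holds.

(⟸) This fails. Under t = T, r = T, the left side is false but the right side is true.

Not equivalent: only (⇒) holds.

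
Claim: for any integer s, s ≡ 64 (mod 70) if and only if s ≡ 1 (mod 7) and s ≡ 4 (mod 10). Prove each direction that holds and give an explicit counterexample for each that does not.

Both directions hold; the statement is true.

(⇒) Suppose s ≡ 64 (mod 70); write s = 70j + 64. Since 7 ∣ 70, reducing mod 7 gives s ≡ 64 ≡ 1 (mod 7); since 10 ∣ 70, reducing mod 10 gives s ≡ 64 ≡ 4 (mod 10).

(⇐) Conversely, if s ≡ 1 (mod 7) and s ≡ 4 (mod 10), then by the Chinese remainder theorem s ≡ 64 (mod 70). This is exactly s ≡ 64 (mod 70).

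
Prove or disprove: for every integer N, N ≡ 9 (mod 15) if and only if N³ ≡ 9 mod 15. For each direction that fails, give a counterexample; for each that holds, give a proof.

[⇒] Suppose N ≡ 9 (mod 15). Write N = 15j + 9. Then (15j + 9)³ = 3375j³ + 6075j² + 3645j + 729 = 15(225j³ + 405j² + 243j + 48) + 9, so N³ ≡ 9 (mod 15).

[⇐] Conversely, suppose N³ ≡ 9 (mod 15). The only residue r in {0, …, 14} with r³ ≡ 9 (mod 15) is r = 9, so N ≡ 9 (mod 15).

Equivalent; both directions hold.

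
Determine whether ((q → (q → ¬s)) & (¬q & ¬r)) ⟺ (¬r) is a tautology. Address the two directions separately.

(⇒) Assume the antecedent. If q is true, the antecedent cannot hold. If q is false, the antecedent forces (q = F, s = F, r = F) or (q = F, s = T, r = F), and ¬r holds there. Either way ¬r holds.

(⇐) This fails. Under q = T, s = F, r = F, the left side is false but the right side is true.

Only the forward direction holds.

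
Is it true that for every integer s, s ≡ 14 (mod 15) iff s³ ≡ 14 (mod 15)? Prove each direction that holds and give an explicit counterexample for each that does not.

Both directions hold.

[⇐] Suppose s³ ≡ 14 (mod 15). The only residue r in {0, …, 14} with r³ ≡ 14 (mod 15) is r = 14, so s ≡ 14 (mod 15).

[⇒] Suppose s ≡ 14 (mod 15). Write s = 15j + 14. Then (15j + 14)³ = 3375j³ + 9450j² + 8820j + 2744 = 15(225j³ + 630j² + 588j + 182) + 14, so s³ ≡ 14 (mod 15).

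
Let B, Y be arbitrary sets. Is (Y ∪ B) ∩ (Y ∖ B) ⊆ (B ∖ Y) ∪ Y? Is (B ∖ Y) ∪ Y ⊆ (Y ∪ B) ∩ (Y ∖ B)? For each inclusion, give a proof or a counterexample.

(⊆) holds; (⊇) fails.

(⊆) Let x ∈ (Y ∪ B) ∩ (Y ∖ B). Then x ∈ Y and x ∉ B, from which x ∈ (B ∖ Y) ∪ Y.

(⊇) This inclusion fails. Take B = {1}, Y = ∅; then 1 ∈ (B ∖ Y) ∪ Y but 1 ∉ (Y ∪ B) ∩ (Y ∖ B).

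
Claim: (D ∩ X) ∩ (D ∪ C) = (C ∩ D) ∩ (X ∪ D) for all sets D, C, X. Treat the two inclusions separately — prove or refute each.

Forward inclusion. This inclusion fails. Take D = {1}, C = ∅, X = {1}; then 1 ∈ (D ∩ X) ∩ (D ∪ C) but 1 ∉ (C ∩ D) ∩ (X ∪ D).

Reverse inclusion. This inclusion fails. Take D = {1}, C = {1}, X = ∅; then 1 ∈ (C ∩ D) ∩ (X ∪ D) but 1 ∉ (D ∩ X) ∩ (D ∪ C).

(⊆) fails and (⊇) fails.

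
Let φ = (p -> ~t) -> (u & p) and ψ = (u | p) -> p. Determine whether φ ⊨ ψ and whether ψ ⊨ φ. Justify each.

[⇐] This fails. Under t = F, p = F, u = F, the left side is false but the right side is true.

[⇒] Assume the antecedent. If t is true, the antecedent forces (t = T, p = T, u = F) or (t = T, p = T, u = T), and (u | p) -> p holds there. If t is false, the antecedent forces (t = F, p = T, u = T), and (u | p) -> p holds there. Either way (u | p) -> p holds.

Only the forward implication holds.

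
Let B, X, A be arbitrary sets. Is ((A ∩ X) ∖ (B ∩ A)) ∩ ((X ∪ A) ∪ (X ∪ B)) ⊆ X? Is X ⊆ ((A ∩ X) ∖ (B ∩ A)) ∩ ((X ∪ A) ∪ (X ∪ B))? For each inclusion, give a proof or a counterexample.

The sets are not equal: only the forward inclusion holds.

(⊆) Let x ∈ ((A ∩ X) ∖ (B ∩ A)) ∩ ((X ∪ A) ∪ (X ∪ B)). Then x ∈ X ∩ A and x ∉ B, from which x ∈ X.

(⊇) This inclusion fails. Take B = ∅, X = {1}, A = ∅; then 1 ∈ X but 1 ∉ ((A ∩ X) ∖ (B ∩ A)) ∩ ((X ∪ A) ∪ (X ∪ B)).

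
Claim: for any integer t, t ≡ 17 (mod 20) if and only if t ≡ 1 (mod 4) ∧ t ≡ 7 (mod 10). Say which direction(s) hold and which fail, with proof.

Both implications hold.

[⇒] Suppose t ≡ 17 (mod 20); write t = 20j + 17. Since 4 ∣ 20, reducing mod 4 gives t ≡ 17 ≡ 1 (mod 4); since 10 ∣ 20, reducing mod 10 gives t ≡ 17 ≡ 7 (mod 10).

[⇐] Conversely, if t ≡ 1 (mod 4) and t ≡ 7 (mod 10), then by the Chinese remainder theorem t ≡ 17 (mod 20). This is exactly t ≡ 17 (mod 20).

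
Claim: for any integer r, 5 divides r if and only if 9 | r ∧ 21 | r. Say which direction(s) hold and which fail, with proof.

Both directions fail.

[⇒] This fails: take r = 5. Certainly 5 ∣ 5, but 9 ∤ 5.

[⇐] This fails: take r = 63. Both 9 ∣ 63 and 21 ∣ 63, yet 63 is not a multiple of 5 (since 63 = 12·5 + 3), so 5 ∤ 63.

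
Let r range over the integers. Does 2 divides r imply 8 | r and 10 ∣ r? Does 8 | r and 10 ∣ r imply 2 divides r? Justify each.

Only the converse holds.

(→) This fails: take r = 2. Certainly 2 ∣ 2, but 8 ∤ 2.

(←) Suppose 8 ∣ r and 10 ∣ r. Any common multiple of 8 and 10 is a multiple of their lcm; here lcm(8, 10) = 8·10/gcd(8, 10) = 80/2 = 40, so 40 ∣ r. Since 2 ∣ 40, it follows that 2 ∣ r.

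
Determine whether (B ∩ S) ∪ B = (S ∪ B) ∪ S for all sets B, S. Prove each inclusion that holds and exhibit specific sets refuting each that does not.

The sets are not equal: only the forward inclusion holds.

Reverse inclusion. This inclusion fails. Take B = ∅, S = {1}; then 1 ∈ (S ∪ B) ∪ S but 1 ∉ (B ∩ S) ∪ B.

Forward inclusion. Let x ∈ (B ∩ S) ∪ B. Then either x ∈ B and x ∉ S; or x ∈ B ∩ S. In each case x ∈ (S ∪ B) ∪ S, so (B ∩ S) ∪ B ⊆ (S ∪ B) ∪ S.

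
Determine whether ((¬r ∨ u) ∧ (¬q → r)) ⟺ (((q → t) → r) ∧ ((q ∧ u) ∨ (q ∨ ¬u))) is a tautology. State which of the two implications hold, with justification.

(⇒) fails and (⇐) fails.

(→) This fails. Under t = T, r = F, q = T, u = F, the left side is true but the right side is false.

(←) This fails. Under t = F, r = T, q = F, u = F, the left side is false but the right side is true.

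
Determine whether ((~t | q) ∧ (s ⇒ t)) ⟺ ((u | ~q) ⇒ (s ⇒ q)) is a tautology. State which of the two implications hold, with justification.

The forward direction holds; the converse fails.

[⇒] Assume the antecedent. If q is true, (u | ~q) ⇒ (s ⇒ q) reduces to true regardless of the other variables. If q is false, the antecedent forces (q = F, s = F, u = F, t = F) or (q = F, s = F, u = T, t = F), and (u | ~q) ⇒ (s ⇒ q) holds there. Either way (u | ~q) ⇒ (s ⇒ q) holds.

[⇐] This fails. Under q = T, s = T, u = F, t = F, the left side is false but the right side is true.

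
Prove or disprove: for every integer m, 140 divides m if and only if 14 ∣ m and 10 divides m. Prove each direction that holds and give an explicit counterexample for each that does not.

Not equivalent: only (⇒) holds.

(⇐) This fails: take m = 70. Both 14 ∣ 70 and 10 ∣ 70, yet 70 is not a multiple of 140 (since 70 = 0·140 + 70), so 140 ∤ 70.

(⇒) If 140 ∣ m, write m = 140q. Since 140 = 10·14, m = 14·(10q), so 14 ∣ m; and since 140 = 14·10, m = 10·(14q), so 10 ∣ m.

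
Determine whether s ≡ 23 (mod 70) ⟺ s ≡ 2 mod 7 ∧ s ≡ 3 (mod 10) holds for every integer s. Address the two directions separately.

(⟹) Suppose s ≡ 23 (mod 70); write s = 70j + 23. Since 7 ∣ 70, reducing mod 7 gives s ≡ 23 ≡ 2 (mod 7); since 10 ∣ 70, reducing mod 10 gives s ≡ 23 ≡ 3 (mod 10).

(⟸) Conversely, if s ≡ 2 (mod 7) and s ≡ 3 (mod 10), then by the Chinese remainder theorem s ≡ 23 (mod 70). This is exactly s ≡ 23 (mod 70).

Both implications hold.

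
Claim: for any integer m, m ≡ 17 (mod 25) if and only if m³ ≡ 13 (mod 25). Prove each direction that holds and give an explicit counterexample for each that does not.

Both directions hold.

(⇐) Suppose m³ ≡ 13 (mod 25). The only residue r in {0, …, 24} with r³ ≡ 13 (mod 25) is r = 17, so m ≡ 17 (mod 25).

(⇒) Suppose m ≡ 17 (mod 25). Write m = 25j + 17. Then (25j + 17)³ = 15625j³ + 31875j² + 21675j + 4913 = 25(625j³ + 1275j² + 867j + 196) + 13, so m³ ≡ 13 (mod 25).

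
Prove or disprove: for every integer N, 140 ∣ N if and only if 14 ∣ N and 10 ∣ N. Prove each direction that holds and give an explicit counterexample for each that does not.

(⟹) If 140 ∣ N, write N = 140q. Since 140 = 10·14, N = 14·(10q), so 14 ∣ N; and since 140 = 14·10, N = 10·(14q), so 10 ∣ N.

(⟸) This fails: take N = 70. Both 14 ∣ 70 and 10 ∣ 70, yet 70 is not a multiple of 140 (since 70 = 0·140 + 70), so 140 ∤ 70.

Only the forward direction holds.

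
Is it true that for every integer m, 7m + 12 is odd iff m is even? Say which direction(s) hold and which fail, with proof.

Neither implication holds.

(⟹) This fails: m = 3 gives 7m + 12 = 33, which is odd, but 3 is odd, not even.

(⟸) This also fails: m = 4 is even, but 7m + 12 = 40 is even, not odd.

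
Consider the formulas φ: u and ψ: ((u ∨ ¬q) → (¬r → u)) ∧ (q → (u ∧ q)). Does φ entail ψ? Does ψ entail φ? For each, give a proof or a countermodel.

Converse. This fails. Under q = F, r = T, u = F, the left side is false but the right side is true.

Forward direction. Assume the antecedent. If q is true, the antecedent forces (q = T, r = F, u = T) or (q = T, r = T, u = T), and the consequent holds there. If q is false, the antecedent forces (q = F, r = F, u = T) or (q = F, r = T, u = T), and the consequent holds there. Either way the consequent holds.

The forward direction holds; the converse fails.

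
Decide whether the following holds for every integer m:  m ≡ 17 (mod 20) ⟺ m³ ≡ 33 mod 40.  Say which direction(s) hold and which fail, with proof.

Only the converse holds.

(⇒) This fails: take m = 37. Then 37 ≡ 17 (mod 20), but 37³ = 50653 ≡ 13 (mod 40), not 33.

(⇐) Conversely, the residues r modulo 40 with r³ ≡ 33 (mod 40) are exactly {17}, and each is ≡ 17 (mod 20).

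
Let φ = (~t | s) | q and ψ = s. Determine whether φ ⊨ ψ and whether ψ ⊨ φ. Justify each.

Converse. Assume the antecedent. If s is true, (~t | s) | q reduces to true regardless of the other variables. If s is false, the antecedent cannot hold. Either way (~t | s) | q holds.

Forward direction. This fails. Under s = F, q = F, t = F, the left side is true but the right side is false.

Only the converse holds.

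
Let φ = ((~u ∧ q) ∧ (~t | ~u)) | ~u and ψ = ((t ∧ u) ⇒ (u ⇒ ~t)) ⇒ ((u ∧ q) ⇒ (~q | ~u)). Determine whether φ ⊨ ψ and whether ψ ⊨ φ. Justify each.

(⇒) Assume the antecedent. If u is true, the antecedent cannot hold. If u is false, the consequent reduces to true regardless of the other variables. Either way the consequent holds.

(⇐) This fails. Under u = T, q = F, t = F, the left side is false but the right side is true.

Only the forward direction holds.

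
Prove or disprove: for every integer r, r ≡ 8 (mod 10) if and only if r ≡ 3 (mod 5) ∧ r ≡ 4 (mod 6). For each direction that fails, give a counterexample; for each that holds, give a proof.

Only the converse holds.

(→) This fails: r = 8 gives 8 ≡ 8 (mod 10) but 8 ≡ 2 (mod 6), so the conjunction on the right does not hold.

(←) Conversely, if r ≡ 3 (mod 5) and r ≡ 4 (mod 6), then by the Chinese remainder theorem r ≡ 28 (mod 30). Since 28 ≡ 8 (mod 10) and 10 ∣ 30, we get r ≡ 8 (mod 10).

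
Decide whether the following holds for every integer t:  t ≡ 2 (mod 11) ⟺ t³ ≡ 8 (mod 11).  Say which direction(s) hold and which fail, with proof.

[⇒] Suppose t ≡ 2 (mod 11). Write t = 11j + 2. Then (11j + 2)³ = 1331j³ + 726j² + 132j + 8 = 11(121j³ + 66j² + 12j) + 8, so t³ ≡ 8 (mod 11).

[⇐] Conversely, suppose t³ ≡ 8 (mod 11). The only residue r in {0, …, 10} with r³ ≡ 8 (mod 11) is r = 2, so t ≡ 2 (mod 11).

Equivalent; both directions hold.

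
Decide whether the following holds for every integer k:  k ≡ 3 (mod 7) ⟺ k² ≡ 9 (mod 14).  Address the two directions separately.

Neither implication holds.

(→) This fails: take k = 10. Then 10 ≡ 3 (mod 7), but 10² = 100 ≡ 2 (mod 14), not 9.

(←) This fails: take k = 11. Then 11² = 121 ≡ 9 (mod 14), yet 11 ≡ 4 (mod 7), not 3.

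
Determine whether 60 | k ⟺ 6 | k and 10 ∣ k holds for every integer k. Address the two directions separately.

Not equivalent: only (⇒) holds.

[⇒] If 60 ∣ k, write k = 60q. Since 60 = 10·6, k = 6·(10q), so 6 ∣ k; and since 60 = 6·10, k = 10·(6q), so 10 ∣ k.

[⇐] This fails: take k = 30. Both 6 ∣ 30 and 10 ∣ 30, yet 30 is not a multiple of 60 (since 30 = 0·60 + 30), so 60 ∤ 30.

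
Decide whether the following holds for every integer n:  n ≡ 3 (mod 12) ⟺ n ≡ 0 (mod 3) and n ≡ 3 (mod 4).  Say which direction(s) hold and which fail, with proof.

(⇒) Suppose n ≡ 3 (mod 12); write n = 12j + 3. Since 3 ∣ 12, reducing mod 3 gives n ≡ 3 ≡ 0 (mod 3); since 4 ∣ 12, reducing mod 4 gives n ≡ 3 (mod 4).

(⇐) Conversely, if n ≡ 0 (mod 3) and n ≡ 3 (mod 4), then by the Chinese remainder theorem n ≡ 3 (mod 12). This is exactly n ≡ 3 (mod 12).

Both implications hold.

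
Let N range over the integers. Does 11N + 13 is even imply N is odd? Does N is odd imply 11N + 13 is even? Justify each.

(⇒) Suppose 11N + 13 is even. Since 11 is odd, 11N and N have the same parity, so 11N + 13 ≡ N + 13 (mod 2). As 13 is odd, 11N + 13 is even exactly when N is odd. Thus N is odd.

(⇐) Conversely, suppose N is odd; write N = 2j + 1. Then 11N + 13 = 11·(2j + 1) + 13 = 2·11j + 24, which is even.

Both implications hold.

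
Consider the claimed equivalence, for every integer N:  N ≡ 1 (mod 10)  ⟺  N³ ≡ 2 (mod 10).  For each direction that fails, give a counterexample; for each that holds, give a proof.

(⟹) This fails: take N = 1. Then 1 ≡ 1 (mod 10), but 1³ = 1 ≡ 1 (mod 10), not 2.

(⟸) This fails: take N = 8. Then 8³ = 512 ≡ 2 (mod 10), yet 8 ≡ 8 (mod 10), not 1.

Neither direction holds.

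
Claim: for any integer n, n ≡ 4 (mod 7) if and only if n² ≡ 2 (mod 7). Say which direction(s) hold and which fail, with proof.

Only the forward direction holds.

(←) This fails: take n = 3. Then 3² = 9 ≡ 2 (mod 7), yet 3 ≡ 3 (mod 7), not 4.

(→) Suppose n ≡ 4 (mod 7). Write n = 7j + 4. Then (7j + 4)² = 49j² + 56j + 16 = 7(7j² + 8j + 2) + 2, so n² ≡ 2 (mod 7).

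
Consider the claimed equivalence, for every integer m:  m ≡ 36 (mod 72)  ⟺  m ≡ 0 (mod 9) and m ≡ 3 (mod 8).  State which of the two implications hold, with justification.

Neither implication holds.

(→) This fails: m = 36 gives 36 ≡ 36 (mod 72) but 36 ≡ 4 (mod 8), so the conjunction on the right does not hold.

(←) This fails: m = 27 satisfies both congruences on the right (27 ≡ 0 mod 9 and 27 ≡ 3 mod 8) yet 27 ≡ 27 (mod 72), not 36.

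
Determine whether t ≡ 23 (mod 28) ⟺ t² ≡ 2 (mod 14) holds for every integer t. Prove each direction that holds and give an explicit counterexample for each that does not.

[⇒] This fails: take t = 23. Then 23 ≡ 23 (mod 28), but 23² = 529 ≡ 11 (mod 14), not 2.

[⇐] This fails: take t = 4. Then 4² = 16 ≡ 2 (mod 14), yet 4 ≡ 4 (mod 28), not 23.

Neither direction holds.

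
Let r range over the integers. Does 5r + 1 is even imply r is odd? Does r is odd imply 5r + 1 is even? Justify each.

Both directions hold; the statement is true.

(⇒) Suppose 5r + 1 is even. Since 5 is odd, 5r and r have the same parity, so 5r + 1 ≡ r + 1 (mod 2). As 1 is odd, 5r + 1 is even exactly when r is odd. Thus r is odd.

(⇐) Conversely, suppose r is odd; write r = 2j + 1. Then 5r + 1 = 5·(2j + 1) + 1 = 2·5j + 6, which is even.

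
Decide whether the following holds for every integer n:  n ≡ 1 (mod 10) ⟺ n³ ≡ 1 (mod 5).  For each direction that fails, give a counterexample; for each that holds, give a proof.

(⇒) holds; (⇐) fails.

Converse. This fails: take n = 6. Then 6³ = 216 ≡ 1 (mod 5), yet 6 ≡ 6 (mod 10), not 1.

Forward direction. Suppose n ≡ 1 (mod 10). Then n³ ≡ 1³ = 1 (mod 10), and since 5 ∣ 10, also n³ ≡ 1 (mod 5).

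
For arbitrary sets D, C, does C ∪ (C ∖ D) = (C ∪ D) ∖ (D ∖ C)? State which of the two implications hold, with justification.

Forward inclusion. Let x ∈ C ∪ (C ∖ D). Then either x ∈ C and x ∉ D; or x ∈ D ∩ C. In each case x ∈ (C ∪ D) ∖ (D ∖ C), so C ∪ (C ∖ D) ⊆ (C ∪ D) ∖ (D ∖ C).

Reverse inclusion. Let x ∈ (C ∪ D) ∖ (D ∖ C). Then either x ∈ C and x ∉ D; or x ∈ D ∩ C. In each case x ∈ C ∪ (C ∖ D), so (C ∪ D) ∖ (D ∖ C) ⊆ C ∪ (C ∖ D).

The two sets are equal.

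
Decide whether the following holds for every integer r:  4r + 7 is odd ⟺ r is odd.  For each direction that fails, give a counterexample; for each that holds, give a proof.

The forward direction fails; the converse holds.

(←) Suppose r is odd. Since 4 is even, 4r is even for every r, so 4r + 7 has the same parity as 7, which is odd. Hence 4r + 7 is odd.

(→) This fails: take r = 0. Then 4r + 7 = 7, which is odd, yet r = 0 is even, not odd.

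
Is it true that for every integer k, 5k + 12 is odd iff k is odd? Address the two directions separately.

Equivalent; both directions hold.

(⇒) Suppose 5k + 12 is odd. Since 5 is odd, 5k and k have the same parity, so 5k + 12 ≡ k + 12 (mod 2). As 12 is even, 5k + 12 is odd exactly when k is odd. Thus k is odd.

(⇐) Conversely, suppose k is odd; write k = 2j + 1. Then 5k + 12 = 5·(2j + 1) + 12 = 2·5j + 17, which is odd.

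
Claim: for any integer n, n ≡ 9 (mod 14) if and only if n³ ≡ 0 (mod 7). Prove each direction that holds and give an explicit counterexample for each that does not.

Forward direction. This fails: take n = 9. Then 9 ≡ 9 (mod 14), but 9³ = 729 ≡ 1 (mod 7), not 0.

Converse. This fails: take n = 0. Then 0³ = 0 ≡ 0 (mod 7), yet 0 ≡ 0 (mod 14), not 9.

Neither direction holds.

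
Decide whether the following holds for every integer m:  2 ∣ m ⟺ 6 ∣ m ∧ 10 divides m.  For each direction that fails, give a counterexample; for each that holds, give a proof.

Not equivalent: only (⇐) holds.

(→) This fails: take m = 2. Certainly 2 ∣ 2, but 6 ∤ 2.

(←) Suppose 6 ∣ m and 10 ∣ m. Any common multiple of 6 and 10 is a multiple of their lcm; here lcm(6, 10) = 6·10/gcd(6, 10) = 60/2 = 30, so 30 ∣ m. Since 2 ∣ 30, it follows that 2 ∣ m.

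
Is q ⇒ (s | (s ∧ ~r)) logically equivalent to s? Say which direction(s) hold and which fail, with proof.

(⇒) fails; (⇐) holds.

(⟹) This fails. Under r = F, q = F, s = F, the left side is true but the right side is false.

(⟸) Assume the antecedent. If r is true, the antecedent forces (r = T, q = F, s = T) or (r = T, q = T, s = T), and q ⇒ (s | (s ∧ ~r)) holds there. If r is false, the antecedent forces (r = F, q = F, s = T) or (r = F, q = T, s = T), and q ⇒ (s | (s ∧ ~r)) holds there. Either way q ⇒ (s | (s ∧ ~r)) holds.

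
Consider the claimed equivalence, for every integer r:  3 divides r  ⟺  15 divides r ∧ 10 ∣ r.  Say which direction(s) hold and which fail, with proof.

Not equivalent: only (⇐) holds.

[⇒] This fails: take r = 3. Certainly 3 ∣ 3, but 15 ∤ 3.

[⇐] Suppose 15 ∣ r and 10 ∣ r. Any common multiple of 15 and 10 is a multiple of their lcm; here lcm(15, 10) = 15·10/gcd(15, 10) = 150/5 = 30, so 30 ∣ r. Since 3 ∣ 30, it follows that 3 ∣ r.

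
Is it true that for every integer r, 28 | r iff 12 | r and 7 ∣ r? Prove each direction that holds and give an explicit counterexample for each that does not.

[⇒] This fails: take r = 28. Certainly 28 ∣ 28, but 12 ∤ 28.

[⇐] Suppose 12 ∣ r and 7 ∣ r. Any common multiple of 12 and 7 is a multiple of their lcm; here gcd(12, 7) = 1, so lcm(12, 7) = 12·7 = 84, so 84 ∣ r. Since 28 ∣ 84, it follows that 28 ∣ r.

Only the reverse direction holds.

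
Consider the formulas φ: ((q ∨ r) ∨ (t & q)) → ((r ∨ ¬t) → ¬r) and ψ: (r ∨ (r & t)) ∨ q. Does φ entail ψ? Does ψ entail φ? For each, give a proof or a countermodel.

(⟹) This fails. Under q = F, r = F, t = F, the left side is true but the right side is false.

(⟸) This fails. Under q = F, r = T, t = F, the left side is false but the right side is true.

Neither direction holds.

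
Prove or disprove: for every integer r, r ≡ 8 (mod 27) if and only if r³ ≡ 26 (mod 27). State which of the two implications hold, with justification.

(⇒) holds; (⇐) fails.

(⇒) Suppose r ≡ 8 (mod 27). Write r = 27j + 8. Then (27j + 8)³ = 19683j³ + 17496j² + 5184j + 512 = 27(729j³ + 648j² + 192j + 18) + 26, so r³ ≡ 26 (mod 27).

(⇐) This fails: take r = 17. Then 17³ = 4913 ≡ 26 (mod 27), yet 17 ≡ 17 (mod 27), not 8.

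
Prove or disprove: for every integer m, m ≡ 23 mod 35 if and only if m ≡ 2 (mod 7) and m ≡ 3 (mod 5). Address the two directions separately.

(→) Suppose m ≡ 23 (mod 35); write m = 35j + 23. Since 7 ∣ 35, reducing mod 7 gives m ≡ 23 ≡ 2 (mod 7); since 5 ∣ 35, reducing mod 5 gives m ≡ 23 ≡ 3 (mod 5).

(←) Conversely, if m ≡ 2 (mod 7) and m ≡ 3 (mod 5), then by the Chinese remainder theorem m ≡ 23 (mod 35). This is exactly m ≡ 23 (mod 35).

Both implications hold.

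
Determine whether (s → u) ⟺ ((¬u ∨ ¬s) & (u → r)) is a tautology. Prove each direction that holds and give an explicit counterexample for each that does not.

Forward direction. This fails. Under u = T, s = F, r = F, the left side is true but the right side is false.

Converse. This fails. Under u = F, s = T, r = F, the left side is false but the right side is true.

Neither implication holds.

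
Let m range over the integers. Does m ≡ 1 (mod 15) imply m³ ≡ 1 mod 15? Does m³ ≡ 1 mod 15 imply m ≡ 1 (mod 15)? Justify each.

(⇒) Suppose m ≡ 1 (mod 15). Write m = 15j + 1. Then (15j + 1)³ = 3375j³ + 675j² + 45j + 1 = 15(225j³ + 45j² + 3j) + 1, so m³ ≡ 1 (mod 15).

(⇐) Conversely, suppose m³ ≡ 1 (mod 15). The only residue r in {0, …, 14} with r³ ≡ 1 (mod 15) is r = 1, so m ≡ 1 (mod 15).

Both implications hold.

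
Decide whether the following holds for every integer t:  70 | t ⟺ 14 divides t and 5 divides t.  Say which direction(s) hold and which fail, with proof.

Both implications hold.

[⇒] If 70 ∣ t, write t = 70q. Since 70 = 5·14, t = 14·(5q), so 14 ∣ t; and since 70 = 14·5, t = 5·(14q), so 5 ∣ t.

[⇐] Suppose 14 ∣ t and 5 ∣ t. Any common multiple of 14 and 5 is a multiple of their lcm; here gcd(14, 5) = 1, so lcm(14, 5) = 14·5 = 70, so 70 ∣ t.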